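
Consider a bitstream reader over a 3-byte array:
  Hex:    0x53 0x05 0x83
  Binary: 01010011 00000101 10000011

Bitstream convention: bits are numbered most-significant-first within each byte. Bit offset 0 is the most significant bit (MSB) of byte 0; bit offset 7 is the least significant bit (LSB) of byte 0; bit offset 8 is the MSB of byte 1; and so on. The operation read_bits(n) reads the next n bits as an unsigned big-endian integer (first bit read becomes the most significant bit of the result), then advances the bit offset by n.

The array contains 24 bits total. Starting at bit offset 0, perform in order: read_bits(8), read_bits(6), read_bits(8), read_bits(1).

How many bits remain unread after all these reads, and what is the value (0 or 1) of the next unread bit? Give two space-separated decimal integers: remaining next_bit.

Read 1: bits[0:8] width=8 -> value=83 (bin 01010011); offset now 8 = byte 1 bit 0; 16 bits remain
Read 2: bits[8:14] width=6 -> value=1 (bin 000001); offset now 14 = byte 1 bit 6; 10 bits remain
Read 3: bits[14:22] width=8 -> value=96 (bin 01100000); offset now 22 = byte 2 bit 6; 2 bits remain
Read 4: bits[22:23] width=1 -> value=1 (bin 1); offset now 23 = byte 2 bit 7; 1 bits remain

Answer: 1 1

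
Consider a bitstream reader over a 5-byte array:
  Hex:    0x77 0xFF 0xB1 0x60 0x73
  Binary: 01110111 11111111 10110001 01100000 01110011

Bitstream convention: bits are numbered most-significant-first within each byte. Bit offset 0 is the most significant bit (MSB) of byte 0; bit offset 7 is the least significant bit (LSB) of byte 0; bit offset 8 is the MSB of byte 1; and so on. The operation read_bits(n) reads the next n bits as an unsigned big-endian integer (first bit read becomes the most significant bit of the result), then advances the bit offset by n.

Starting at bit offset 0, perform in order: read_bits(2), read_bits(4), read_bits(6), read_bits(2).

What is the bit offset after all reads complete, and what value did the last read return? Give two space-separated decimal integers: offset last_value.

Read 1: bits[0:2] width=2 -> value=1 (bin 01); offset now 2 = byte 0 bit 2; 38 bits remain
Read 2: bits[2:6] width=4 -> value=13 (bin 1101); offset now 6 = byte 0 bit 6; 34 bits remain
Read 3: bits[6:12] width=6 -> value=63 (bin 111111); offset now 12 = byte 1 bit 4; 28 bits remain
Read 4: bits[12:14] width=2 -> value=3 (bin 11); offset now 14 = byte 1 bit 6; 26 bits remain

Answer: 14 3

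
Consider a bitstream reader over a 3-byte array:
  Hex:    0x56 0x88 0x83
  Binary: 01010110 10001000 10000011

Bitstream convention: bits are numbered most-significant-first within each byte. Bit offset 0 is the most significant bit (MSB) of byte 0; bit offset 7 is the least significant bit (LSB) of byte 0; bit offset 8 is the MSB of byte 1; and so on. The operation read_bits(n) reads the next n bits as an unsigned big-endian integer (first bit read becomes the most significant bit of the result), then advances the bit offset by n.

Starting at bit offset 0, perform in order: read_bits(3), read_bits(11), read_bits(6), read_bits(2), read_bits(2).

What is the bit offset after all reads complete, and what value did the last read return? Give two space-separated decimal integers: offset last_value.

Answer: 24 3

Derivation:
Read 1: bits[0:3] width=3 -> value=2 (bin 010); offset now 3 = byte 0 bit 3; 21 bits remain
Read 2: bits[3:14] width=11 -> value=1442 (bin 10110100010); offset now 14 = byte 1 bit 6; 10 bits remain
Read 3: bits[14:20] width=6 -> value=8 (bin 001000); offset now 20 = byte 2 bit 4; 4 bits remain
Read 4: bits[20:22] width=2 -> value=0 (bin 00); offset now 22 = byte 2 bit 6; 2 bits remain
Read 5: bits[22:24] width=2 -> value=3 (bin 11); offset now 24 = byte 3 bit 0; 0 bits remain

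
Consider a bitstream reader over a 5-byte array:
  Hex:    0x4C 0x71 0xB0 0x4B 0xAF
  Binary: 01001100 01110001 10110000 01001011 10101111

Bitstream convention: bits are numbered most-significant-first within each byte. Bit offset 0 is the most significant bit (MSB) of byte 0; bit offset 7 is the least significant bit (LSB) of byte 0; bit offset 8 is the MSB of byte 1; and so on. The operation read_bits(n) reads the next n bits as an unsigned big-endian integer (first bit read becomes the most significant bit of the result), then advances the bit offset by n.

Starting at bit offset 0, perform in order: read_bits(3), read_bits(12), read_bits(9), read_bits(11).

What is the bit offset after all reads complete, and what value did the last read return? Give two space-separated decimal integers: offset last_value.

Answer: 35 605

Derivation:
Read 1: bits[0:3] width=3 -> value=2 (bin 010); offset now 3 = byte 0 bit 3; 37 bits remain
Read 2: bits[3:15] width=12 -> value=1592 (bin 011000111000); offset now 15 = byte 1 bit 7; 25 bits remain
Read 3: bits[15:24] width=9 -> value=432 (bin 110110000); offset now 24 = byte 3 bit 0; 16 bits remain
Read 4: bits[24:35] width=11 -> value=605 (bin 01001011101); offset now 35 = byte 4 bit 3; 5 bits remain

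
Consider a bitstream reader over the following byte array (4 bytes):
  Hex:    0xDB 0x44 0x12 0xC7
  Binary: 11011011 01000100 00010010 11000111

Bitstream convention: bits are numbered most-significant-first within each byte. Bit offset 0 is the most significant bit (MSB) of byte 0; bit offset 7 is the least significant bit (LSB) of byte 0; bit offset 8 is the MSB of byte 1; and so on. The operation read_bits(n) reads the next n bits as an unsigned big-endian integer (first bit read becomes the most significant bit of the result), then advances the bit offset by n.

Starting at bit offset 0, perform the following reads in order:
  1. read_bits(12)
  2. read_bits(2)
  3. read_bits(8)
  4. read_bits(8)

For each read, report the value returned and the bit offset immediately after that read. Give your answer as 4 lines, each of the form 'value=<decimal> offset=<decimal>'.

Answer: value=3508 offset=12
value=1 offset=14
value=4 offset=22
value=177 offset=30

Derivation:
Read 1: bits[0:12] width=12 -> value=3508 (bin 110110110100); offset now 12 = byte 1 bit 4; 20 bits remain
Read 2: bits[12:14] width=2 -> value=1 (bin 01); offset now 14 = byte 1 bit 6; 18 bits remain
Read 3: bits[14:22] width=8 -> value=4 (bin 00000100); offset now 22 = byte 2 bit 6; 10 bits remain
Read 4: bits[22:30] width=8 -> value=177 (bin 10110001); offset now 30 = byte 3 bit 6; 2 bits remain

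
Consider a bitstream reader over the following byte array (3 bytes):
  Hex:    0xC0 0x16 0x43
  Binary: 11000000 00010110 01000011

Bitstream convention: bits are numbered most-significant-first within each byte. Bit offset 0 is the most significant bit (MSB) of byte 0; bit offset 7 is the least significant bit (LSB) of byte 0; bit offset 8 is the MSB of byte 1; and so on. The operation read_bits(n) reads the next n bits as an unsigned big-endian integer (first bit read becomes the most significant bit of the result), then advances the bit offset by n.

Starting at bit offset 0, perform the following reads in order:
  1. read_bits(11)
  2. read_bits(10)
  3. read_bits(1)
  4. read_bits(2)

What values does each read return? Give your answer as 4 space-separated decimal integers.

Read 1: bits[0:11] width=11 -> value=1536 (bin 11000000000); offset now 11 = byte 1 bit 3; 13 bits remain
Read 2: bits[11:21] width=10 -> value=712 (bin 1011001000); offset now 21 = byte 2 bit 5; 3 bits remain
Read 3: bits[21:22] width=1 -> value=0 (bin 0); offset now 22 = byte 2 bit 6; 2 bits remain
Read 4: bits[22:24] width=2 -> value=3 (bin 11); offset now 24 = byte 3 bit 0; 0 bits remain

Answer: 1536 712 0 3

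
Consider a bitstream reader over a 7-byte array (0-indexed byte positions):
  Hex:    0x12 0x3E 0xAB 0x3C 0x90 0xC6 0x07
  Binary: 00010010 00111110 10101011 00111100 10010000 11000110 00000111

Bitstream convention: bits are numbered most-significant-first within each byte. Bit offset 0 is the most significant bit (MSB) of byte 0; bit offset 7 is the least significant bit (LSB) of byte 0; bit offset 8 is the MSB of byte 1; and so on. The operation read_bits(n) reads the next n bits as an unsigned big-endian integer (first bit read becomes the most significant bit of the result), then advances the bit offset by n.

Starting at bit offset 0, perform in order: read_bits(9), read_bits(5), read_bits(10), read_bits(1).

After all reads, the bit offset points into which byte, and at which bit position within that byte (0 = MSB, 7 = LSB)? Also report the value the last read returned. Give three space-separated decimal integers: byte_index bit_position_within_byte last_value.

Read 1: bits[0:9] width=9 -> value=36 (bin 000100100); offset now 9 = byte 1 bit 1; 47 bits remain
Read 2: bits[9:14] width=5 -> value=15 (bin 01111); offset now 14 = byte 1 bit 6; 42 bits remain
Read 3: bits[14:24] width=10 -> value=683 (bin 1010101011); offset now 24 = byte 3 bit 0; 32 bits remain
Read 4: bits[24:25] width=1 -> value=0 (bin 0); offset now 25 = byte 3 bit 1; 31 bits remain

Answer: 3 1 0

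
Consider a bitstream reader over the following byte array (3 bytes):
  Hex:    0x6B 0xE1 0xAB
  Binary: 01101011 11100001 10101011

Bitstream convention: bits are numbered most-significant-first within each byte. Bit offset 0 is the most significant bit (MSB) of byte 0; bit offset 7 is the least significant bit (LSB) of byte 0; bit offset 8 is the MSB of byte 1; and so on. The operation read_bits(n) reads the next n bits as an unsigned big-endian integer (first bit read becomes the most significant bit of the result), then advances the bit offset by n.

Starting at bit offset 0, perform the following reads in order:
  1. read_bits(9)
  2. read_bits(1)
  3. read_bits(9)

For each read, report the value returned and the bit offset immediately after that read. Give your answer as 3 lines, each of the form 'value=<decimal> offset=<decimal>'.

Read 1: bits[0:9] width=9 -> value=215 (bin 011010111); offset now 9 = byte 1 bit 1; 15 bits remain
Read 2: bits[9:10] width=1 -> value=1 (bin 1); offset now 10 = byte 1 bit 2; 14 bits remain
Read 3: bits[10:19] width=9 -> value=269 (bin 100001101); offset now 19 = byte 2 bit 3; 5 bits remain

Answer: value=215 offset=9
value=1 offset=10
value=269 offset=19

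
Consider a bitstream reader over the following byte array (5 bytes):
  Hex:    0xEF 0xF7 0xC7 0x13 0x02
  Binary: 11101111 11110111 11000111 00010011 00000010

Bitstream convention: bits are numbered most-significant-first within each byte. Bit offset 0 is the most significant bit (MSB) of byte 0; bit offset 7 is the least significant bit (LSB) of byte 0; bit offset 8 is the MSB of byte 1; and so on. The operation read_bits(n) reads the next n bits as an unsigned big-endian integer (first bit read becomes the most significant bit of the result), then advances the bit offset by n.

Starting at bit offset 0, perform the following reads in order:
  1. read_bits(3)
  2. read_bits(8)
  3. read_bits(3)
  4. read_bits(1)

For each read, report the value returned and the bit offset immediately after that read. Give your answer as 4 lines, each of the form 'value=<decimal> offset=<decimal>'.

Answer: value=7 offset=3
value=127 offset=11
value=5 offset=14
value=1 offset=15

Derivation:
Read 1: bits[0:3] width=3 -> value=7 (bin 111); offset now 3 = byte 0 bit 3; 37 bits remain
Read 2: bits[3:11] width=8 -> value=127 (bin 01111111); offset now 11 = byte 1 bit 3; 29 bits remain
Read 3: bits[11:14] width=3 -> value=5 (bin 101); offset now 14 = byte 1 bit 6; 26 bits remain
Read 4: bits[14:15] width=1 -> value=1 (bin 1); offset now 15 = byte 1 bit 7; 25 bits remain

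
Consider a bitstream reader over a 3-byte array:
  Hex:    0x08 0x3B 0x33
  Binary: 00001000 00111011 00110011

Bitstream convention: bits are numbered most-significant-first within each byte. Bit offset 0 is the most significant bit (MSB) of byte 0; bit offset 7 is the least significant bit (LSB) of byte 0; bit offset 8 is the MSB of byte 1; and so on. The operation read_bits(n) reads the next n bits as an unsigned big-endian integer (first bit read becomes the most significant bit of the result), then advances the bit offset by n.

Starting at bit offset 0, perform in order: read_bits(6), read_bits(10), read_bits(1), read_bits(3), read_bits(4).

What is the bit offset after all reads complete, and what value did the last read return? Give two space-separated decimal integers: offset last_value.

Read 1: bits[0:6] width=6 -> value=2 (bin 000010); offset now 6 = byte 0 bit 6; 18 bits remain
Read 2: bits[6:16] width=10 -> value=59 (bin 0000111011); offset now 16 = byte 2 bit 0; 8 bits remain
Read 3: bits[16:17] width=1 -> value=0 (bin 0); offset now 17 = byte 2 bit 1; 7 bits remain
Read 4: bits[17:20] width=3 -> value=3 (bin 011); offset now 20 = byte 2 bit 4; 4 bits remain
Read 5: bits[20:24] width=4 -> value=3 (bin 0011); offset now 24 = byte 3 bit 0; 0 bits remain

Answer: 24 3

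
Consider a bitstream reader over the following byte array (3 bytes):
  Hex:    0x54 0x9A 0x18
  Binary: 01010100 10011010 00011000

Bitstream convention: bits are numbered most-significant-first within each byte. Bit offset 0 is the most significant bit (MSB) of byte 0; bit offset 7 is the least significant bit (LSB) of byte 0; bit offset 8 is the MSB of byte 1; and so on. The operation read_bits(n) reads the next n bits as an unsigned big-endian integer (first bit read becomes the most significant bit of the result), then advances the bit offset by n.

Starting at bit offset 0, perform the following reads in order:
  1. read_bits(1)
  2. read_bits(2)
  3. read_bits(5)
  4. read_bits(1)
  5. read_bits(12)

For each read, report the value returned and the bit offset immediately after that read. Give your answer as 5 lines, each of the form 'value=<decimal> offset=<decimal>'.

Answer: value=0 offset=1
value=2 offset=3
value=20 offset=8
value=1 offset=9
value=835 offset=21

Derivation:
Read 1: bits[0:1] width=1 -> value=0 (bin 0); offset now 1 = byte 0 bit 1; 23 bits remain
Read 2: bits[1:3] width=2 -> value=2 (bin 10); offset now 3 = byte 0 bit 3; 21 bits remain
Read 3: bits[3:8] width=5 -> value=20 (bin 10100); offset now 8 = byte 1 bit 0; 16 bits remain
Read 4: bits[8:9] width=1 -> value=1 (bin 1); offset now 9 = byte 1 bit 1; 15 bits remain
Read 5: bits[9:21] width=12 -> value=835 (bin 001101000011); offset now 21 = byte 2 bit 5; 3 bits remain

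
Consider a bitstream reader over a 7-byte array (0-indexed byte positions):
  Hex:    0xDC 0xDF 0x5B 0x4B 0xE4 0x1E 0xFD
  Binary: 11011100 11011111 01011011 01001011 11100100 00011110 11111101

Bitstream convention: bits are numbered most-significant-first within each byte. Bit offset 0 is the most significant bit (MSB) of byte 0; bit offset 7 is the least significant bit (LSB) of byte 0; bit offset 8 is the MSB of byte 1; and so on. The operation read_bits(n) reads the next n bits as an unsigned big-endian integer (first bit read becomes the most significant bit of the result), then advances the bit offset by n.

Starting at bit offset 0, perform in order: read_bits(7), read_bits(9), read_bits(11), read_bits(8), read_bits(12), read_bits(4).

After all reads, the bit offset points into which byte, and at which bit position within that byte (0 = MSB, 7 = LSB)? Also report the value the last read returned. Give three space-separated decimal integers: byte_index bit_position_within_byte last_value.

Read 1: bits[0:7] width=7 -> value=110 (bin 1101110); offset now 7 = byte 0 bit 7; 49 bits remain
Read 2: bits[7:16] width=9 -> value=223 (bin 011011111); offset now 16 = byte 2 bit 0; 40 bits remain
Read 3: bits[16:27] width=11 -> value=730 (bin 01011011010); offset now 27 = byte 3 bit 3; 29 bits remain
Read 4: bits[27:35] width=8 -> value=95 (bin 01011111); offset now 35 = byte 4 bit 3; 21 bits remain
Read 5: bits[35:47] width=12 -> value=527 (bin 001000001111); offset now 47 = byte 5 bit 7; 9 bits remain
Read 6: bits[47:51] width=4 -> value=7 (bin 0111); offset now 51 = byte 6 bit 3; 5 bits remain

Answer: 6 3 7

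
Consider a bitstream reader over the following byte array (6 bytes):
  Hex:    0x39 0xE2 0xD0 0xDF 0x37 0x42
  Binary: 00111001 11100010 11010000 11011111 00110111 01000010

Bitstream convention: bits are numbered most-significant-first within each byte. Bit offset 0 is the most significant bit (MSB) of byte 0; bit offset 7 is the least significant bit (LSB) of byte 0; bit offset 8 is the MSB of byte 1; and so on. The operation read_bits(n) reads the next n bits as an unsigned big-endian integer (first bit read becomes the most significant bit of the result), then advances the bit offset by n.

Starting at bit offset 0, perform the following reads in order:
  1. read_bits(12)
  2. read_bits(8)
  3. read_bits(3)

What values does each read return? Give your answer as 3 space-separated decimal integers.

Read 1: bits[0:12] width=12 -> value=926 (bin 001110011110); offset now 12 = byte 1 bit 4; 36 bits remain
Read 2: bits[12:20] width=8 -> value=45 (bin 00101101); offset now 20 = byte 2 bit 4; 28 bits remain
Read 3: bits[20:23] width=3 -> value=0 (bin 000); offset now 23 = byte 2 bit 7; 25 bits remain

Answer: 926 45 0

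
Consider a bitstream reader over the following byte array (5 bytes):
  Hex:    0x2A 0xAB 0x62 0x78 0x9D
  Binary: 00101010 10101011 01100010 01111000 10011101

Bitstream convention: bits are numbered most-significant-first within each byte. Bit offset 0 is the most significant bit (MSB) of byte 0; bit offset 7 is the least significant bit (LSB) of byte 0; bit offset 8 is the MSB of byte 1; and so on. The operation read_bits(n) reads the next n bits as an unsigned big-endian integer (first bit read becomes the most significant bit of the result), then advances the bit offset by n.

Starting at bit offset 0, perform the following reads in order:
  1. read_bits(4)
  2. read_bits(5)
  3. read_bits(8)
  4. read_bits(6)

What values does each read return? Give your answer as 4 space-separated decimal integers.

Answer: 2 21 86 49

Derivation:
Read 1: bits[0:4] width=4 -> value=2 (bin 0010); offset now 4 = byte 0 bit 4; 36 bits remain
Read 2: bits[4:9] width=5 -> value=21 (bin 10101); offset now 9 = byte 1 bit 1; 31 bits remain
Read 3: bits[9:17] width=8 -> value=86 (bin 01010110); offset now 17 = byte 2 bit 1; 23 bits remain
Read 4: bits[17:23] width=6 -> value=49 (bin 110001); offset now 23 = byte 2 bit 7; 17 bits remain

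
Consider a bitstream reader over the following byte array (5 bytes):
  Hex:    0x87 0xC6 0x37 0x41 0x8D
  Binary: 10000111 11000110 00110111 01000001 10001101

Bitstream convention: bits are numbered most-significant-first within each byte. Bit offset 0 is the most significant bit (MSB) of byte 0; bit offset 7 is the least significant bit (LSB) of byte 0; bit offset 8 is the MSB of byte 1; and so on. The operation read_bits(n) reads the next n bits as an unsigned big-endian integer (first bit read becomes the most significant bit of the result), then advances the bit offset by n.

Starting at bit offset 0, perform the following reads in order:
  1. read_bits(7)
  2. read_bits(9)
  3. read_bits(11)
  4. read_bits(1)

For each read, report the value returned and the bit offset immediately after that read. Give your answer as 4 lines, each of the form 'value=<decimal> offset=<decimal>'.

Answer: value=67 offset=7
value=454 offset=16
value=442 offset=27
value=0 offset=28

Derivation:
Read 1: bits[0:7] width=7 -> value=67 (bin 1000011); offset now 7 = byte 0 bit 7; 33 bits remain
Read 2: bits[7:16] width=9 -> value=454 (bin 111000110); offset now 16 = byte 2 bit 0; 24 bits remain
Read 3: bits[16:27] width=11 -> value=442 (bin 00110111010); offset now 27 = byte 3 bit 3; 13 bits remain
Read 4: bits[27:28] width=1 -> value=0 (bin 0); offset now 28 = byte 3 bit 4; 12 bits remain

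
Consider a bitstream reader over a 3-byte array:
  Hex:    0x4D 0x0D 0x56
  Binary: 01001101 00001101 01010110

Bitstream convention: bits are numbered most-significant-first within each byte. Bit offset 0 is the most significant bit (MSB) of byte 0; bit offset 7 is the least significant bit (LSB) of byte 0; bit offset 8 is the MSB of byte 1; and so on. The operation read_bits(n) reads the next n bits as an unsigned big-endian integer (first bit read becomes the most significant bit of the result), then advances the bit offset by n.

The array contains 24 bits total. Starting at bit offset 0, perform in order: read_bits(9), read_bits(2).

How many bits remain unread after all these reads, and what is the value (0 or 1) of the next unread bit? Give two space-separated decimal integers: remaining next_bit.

Read 1: bits[0:9] width=9 -> value=154 (bin 010011010); offset now 9 = byte 1 bit 1; 15 bits remain
Read 2: bits[9:11] width=2 -> value=0 (bin 00); offset now 11 = byte 1 bit 3; 13 bits remain

Answer: 13 0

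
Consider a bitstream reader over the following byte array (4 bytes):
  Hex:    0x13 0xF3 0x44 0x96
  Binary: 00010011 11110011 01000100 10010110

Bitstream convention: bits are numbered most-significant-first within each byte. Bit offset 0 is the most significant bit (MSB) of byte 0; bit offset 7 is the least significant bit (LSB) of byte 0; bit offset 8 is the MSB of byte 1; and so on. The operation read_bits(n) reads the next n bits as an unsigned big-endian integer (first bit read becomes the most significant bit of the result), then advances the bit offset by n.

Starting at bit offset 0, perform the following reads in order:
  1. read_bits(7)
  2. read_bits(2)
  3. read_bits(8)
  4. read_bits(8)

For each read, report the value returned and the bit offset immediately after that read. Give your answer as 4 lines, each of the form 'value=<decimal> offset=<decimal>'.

Read 1: bits[0:7] width=7 -> value=9 (bin 0001001); offset now 7 = byte 0 bit 7; 25 bits remain
Read 2: bits[7:9] width=2 -> value=3 (bin 11); offset now 9 = byte 1 bit 1; 23 bits remain
Read 3: bits[9:17] width=8 -> value=230 (bin 11100110); offset now 17 = byte 2 bit 1; 15 bits remain
Read 4: bits[17:25] width=8 -> value=137 (bin 10001001); offset now 25 = byte 3 bit 1; 7 bits remain

Answer: value=9 offset=7
value=3 offset=9
value=230 offset=17
value=137 offset=25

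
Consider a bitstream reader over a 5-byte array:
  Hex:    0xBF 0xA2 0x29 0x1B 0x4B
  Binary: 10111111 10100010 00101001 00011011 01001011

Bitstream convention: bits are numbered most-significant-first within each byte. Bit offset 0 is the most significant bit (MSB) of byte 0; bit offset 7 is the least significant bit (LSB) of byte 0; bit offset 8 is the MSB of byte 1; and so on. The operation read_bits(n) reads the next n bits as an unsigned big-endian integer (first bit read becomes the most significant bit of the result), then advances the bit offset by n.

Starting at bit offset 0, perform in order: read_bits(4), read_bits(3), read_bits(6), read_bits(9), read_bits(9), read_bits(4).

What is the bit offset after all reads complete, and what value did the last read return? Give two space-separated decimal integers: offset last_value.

Read 1: bits[0:4] width=4 -> value=11 (bin 1011); offset now 4 = byte 0 bit 4; 36 bits remain
Read 2: bits[4:7] width=3 -> value=7 (bin 111); offset now 7 = byte 0 bit 7; 33 bits remain
Read 3: bits[7:13] width=6 -> value=52 (bin 110100); offset now 13 = byte 1 bit 5; 27 bits remain
Read 4: bits[13:22] width=9 -> value=138 (bin 010001010); offset now 22 = byte 2 bit 6; 18 bits remain
Read 5: bits[22:31] width=9 -> value=141 (bin 010001101); offset now 31 = byte 3 bit 7; 9 bits remain
Read 6: bits[31:35] width=4 -> value=10 (bin 1010); offset now 35 = byte 4 bit 3; 5 bits remain

Answer: 35 10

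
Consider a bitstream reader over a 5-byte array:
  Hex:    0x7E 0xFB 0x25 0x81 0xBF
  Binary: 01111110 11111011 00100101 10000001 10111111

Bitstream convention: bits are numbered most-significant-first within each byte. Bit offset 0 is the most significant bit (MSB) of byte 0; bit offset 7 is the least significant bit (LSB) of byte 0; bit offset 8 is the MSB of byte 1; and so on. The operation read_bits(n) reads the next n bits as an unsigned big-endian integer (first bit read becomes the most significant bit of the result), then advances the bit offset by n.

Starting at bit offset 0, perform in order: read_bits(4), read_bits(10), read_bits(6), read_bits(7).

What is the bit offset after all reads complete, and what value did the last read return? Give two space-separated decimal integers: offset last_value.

Answer: 27 44

Derivation:
Read 1: bits[0:4] width=4 -> value=7 (bin 0111); offset now 4 = byte 0 bit 4; 36 bits remain
Read 2: bits[4:14] width=10 -> value=958 (bin 1110111110); offset now 14 = byte 1 bit 6; 26 bits remain
Read 3: bits[14:20] width=6 -> value=50 (bin 110010); offset now 20 = byte 2 bit 4; 20 bits remain
Read 4: bits[20:27] width=7 -> value=44 (bin 0101100); offset now 27 = byte 3 bit 3; 13 bits remain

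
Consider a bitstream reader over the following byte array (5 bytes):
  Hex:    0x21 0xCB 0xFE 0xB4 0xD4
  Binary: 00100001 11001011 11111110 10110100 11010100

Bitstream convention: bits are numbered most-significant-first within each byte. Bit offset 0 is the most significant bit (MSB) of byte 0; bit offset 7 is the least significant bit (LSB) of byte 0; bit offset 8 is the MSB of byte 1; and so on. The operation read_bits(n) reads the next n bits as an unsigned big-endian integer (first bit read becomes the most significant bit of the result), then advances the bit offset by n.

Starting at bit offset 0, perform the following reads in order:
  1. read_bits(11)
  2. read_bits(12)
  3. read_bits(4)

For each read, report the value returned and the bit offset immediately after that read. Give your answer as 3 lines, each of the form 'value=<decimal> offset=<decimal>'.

Answer: value=270 offset=11
value=1535 offset=23
value=5 offset=27

Derivation:
Read 1: bits[0:11] width=11 -> value=270 (bin 00100001110); offset now 11 = byte 1 bit 3; 29 bits remain
Read 2: bits[11:23] width=12 -> value=1535 (bin 010111111111); offset now 23 = byte 2 bit 7; 17 bits remain
Read 3: bits[23:27] width=4 -> value=5 (bin 0101); offset now 27 = byte 3 bit 3; 13 bits remain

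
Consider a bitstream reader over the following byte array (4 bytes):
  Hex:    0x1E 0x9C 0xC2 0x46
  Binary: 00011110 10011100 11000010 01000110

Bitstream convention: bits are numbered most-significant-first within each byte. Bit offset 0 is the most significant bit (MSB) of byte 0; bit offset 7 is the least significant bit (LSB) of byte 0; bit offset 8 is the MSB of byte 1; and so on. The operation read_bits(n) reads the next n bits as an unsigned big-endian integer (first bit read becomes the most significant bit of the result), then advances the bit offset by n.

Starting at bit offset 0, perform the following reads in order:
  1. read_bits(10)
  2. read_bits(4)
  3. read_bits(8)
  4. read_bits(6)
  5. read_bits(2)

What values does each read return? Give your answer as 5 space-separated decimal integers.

Read 1: bits[0:10] width=10 -> value=122 (bin 0001111010); offset now 10 = byte 1 bit 2; 22 bits remain
Read 2: bits[10:14] width=4 -> value=7 (bin 0111); offset now 14 = byte 1 bit 6; 18 bits remain
Read 3: bits[14:22] width=8 -> value=48 (bin 00110000); offset now 22 = byte 2 bit 6; 10 bits remain
Read 4: bits[22:28] width=6 -> value=36 (bin 100100); offset now 28 = byte 3 bit 4; 4 bits remain
Read 5: bits[28:30] width=2 -> value=1 (bin 01); offset now 30 = byte 3 bit 6; 2 bits remain

Answer: 122 7 48 36 1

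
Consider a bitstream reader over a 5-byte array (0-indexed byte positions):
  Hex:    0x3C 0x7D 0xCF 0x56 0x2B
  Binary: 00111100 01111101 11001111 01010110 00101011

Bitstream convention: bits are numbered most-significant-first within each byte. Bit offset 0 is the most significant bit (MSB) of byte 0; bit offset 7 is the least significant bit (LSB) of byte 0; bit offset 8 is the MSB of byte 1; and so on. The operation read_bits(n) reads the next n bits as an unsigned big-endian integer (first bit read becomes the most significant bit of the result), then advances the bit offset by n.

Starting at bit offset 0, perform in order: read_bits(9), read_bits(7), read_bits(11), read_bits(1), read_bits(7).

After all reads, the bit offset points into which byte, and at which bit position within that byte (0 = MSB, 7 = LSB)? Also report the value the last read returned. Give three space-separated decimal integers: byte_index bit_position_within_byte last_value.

Read 1: bits[0:9] width=9 -> value=120 (bin 001111000); offset now 9 = byte 1 bit 1; 31 bits remain
Read 2: bits[9:16] width=7 -> value=125 (bin 1111101); offset now 16 = byte 2 bit 0; 24 bits remain
Read 3: bits[16:27] width=11 -> value=1658 (bin 11001111010); offset now 27 = byte 3 bit 3; 13 bits remain
Read 4: bits[27:28] width=1 -> value=1 (bin 1); offset now 28 = byte 3 bit 4; 12 bits remain
Read 5: bits[28:35] width=7 -> value=49 (bin 0110001); offset now 35 = byte 4 bit 3; 5 bits remain

Answer: 4 3 49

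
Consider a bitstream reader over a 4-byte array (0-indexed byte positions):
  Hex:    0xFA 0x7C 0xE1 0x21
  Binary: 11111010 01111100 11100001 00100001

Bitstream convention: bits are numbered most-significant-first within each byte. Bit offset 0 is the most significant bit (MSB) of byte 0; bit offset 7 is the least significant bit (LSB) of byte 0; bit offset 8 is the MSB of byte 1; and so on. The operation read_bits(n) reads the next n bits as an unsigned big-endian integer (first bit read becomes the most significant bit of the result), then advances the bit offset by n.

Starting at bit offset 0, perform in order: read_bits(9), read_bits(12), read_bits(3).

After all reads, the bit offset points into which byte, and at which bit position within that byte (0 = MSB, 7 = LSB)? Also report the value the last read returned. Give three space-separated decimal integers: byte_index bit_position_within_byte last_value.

Answer: 3 0 1

Derivation:
Read 1: bits[0:9] width=9 -> value=500 (bin 111110100); offset now 9 = byte 1 bit 1; 23 bits remain
Read 2: bits[9:21] width=12 -> value=3996 (bin 111110011100); offset now 21 = byte 2 bit 5; 11 bits remain
Read 3: bits[21:24] width=3 -> value=1 (bin 001); offset now 24 = byte 3 bit 0; 8 bits remain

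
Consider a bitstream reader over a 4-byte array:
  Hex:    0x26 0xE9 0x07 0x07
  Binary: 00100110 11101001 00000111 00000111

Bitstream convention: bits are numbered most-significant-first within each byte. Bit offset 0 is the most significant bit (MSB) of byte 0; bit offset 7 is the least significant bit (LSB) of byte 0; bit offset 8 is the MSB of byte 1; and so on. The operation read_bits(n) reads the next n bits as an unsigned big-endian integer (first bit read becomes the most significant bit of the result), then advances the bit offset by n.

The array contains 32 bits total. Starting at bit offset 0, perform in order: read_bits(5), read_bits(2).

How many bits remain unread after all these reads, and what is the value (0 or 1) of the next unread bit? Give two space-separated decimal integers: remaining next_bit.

Answer: 25 0

Derivation:
Read 1: bits[0:5] width=5 -> value=4 (bin 00100); offset now 5 = byte 0 bit 5; 27 bits remain
Read 2: bits[5:7] width=2 -> value=3 (bin 11); offset now 7 = byte 0 bit 7; 25 bits remain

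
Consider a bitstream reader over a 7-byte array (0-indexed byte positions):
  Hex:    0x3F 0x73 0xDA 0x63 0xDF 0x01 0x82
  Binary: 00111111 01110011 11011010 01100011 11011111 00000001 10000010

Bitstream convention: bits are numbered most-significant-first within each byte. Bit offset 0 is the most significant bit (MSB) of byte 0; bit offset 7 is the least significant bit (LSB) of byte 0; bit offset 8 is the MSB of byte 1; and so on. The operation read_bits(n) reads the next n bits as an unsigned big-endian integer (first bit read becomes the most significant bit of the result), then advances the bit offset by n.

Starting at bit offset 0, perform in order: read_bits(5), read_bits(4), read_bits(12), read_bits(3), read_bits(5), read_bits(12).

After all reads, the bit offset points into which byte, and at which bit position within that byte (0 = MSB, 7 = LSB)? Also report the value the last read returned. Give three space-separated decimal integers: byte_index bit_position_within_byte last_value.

Read 1: bits[0:5] width=5 -> value=7 (bin 00111); offset now 5 = byte 0 bit 5; 51 bits remain
Read 2: bits[5:9] width=4 -> value=14 (bin 1110); offset now 9 = byte 1 bit 1; 47 bits remain
Read 3: bits[9:21] width=12 -> value=3707 (bin 111001111011); offset now 21 = byte 2 bit 5; 35 bits remain
Read 4: bits[21:24] width=3 -> value=2 (bin 010); offset now 24 = byte 3 bit 0; 32 bits remain
Read 5: bits[24:29] width=5 -> value=12 (bin 01100); offset now 29 = byte 3 bit 5; 27 bits remain
Read 6: bits[29:41] width=12 -> value=1982 (bin 011110111110); offset now 41 = byte 5 bit 1; 15 bits remain

Answer: 5 1 1982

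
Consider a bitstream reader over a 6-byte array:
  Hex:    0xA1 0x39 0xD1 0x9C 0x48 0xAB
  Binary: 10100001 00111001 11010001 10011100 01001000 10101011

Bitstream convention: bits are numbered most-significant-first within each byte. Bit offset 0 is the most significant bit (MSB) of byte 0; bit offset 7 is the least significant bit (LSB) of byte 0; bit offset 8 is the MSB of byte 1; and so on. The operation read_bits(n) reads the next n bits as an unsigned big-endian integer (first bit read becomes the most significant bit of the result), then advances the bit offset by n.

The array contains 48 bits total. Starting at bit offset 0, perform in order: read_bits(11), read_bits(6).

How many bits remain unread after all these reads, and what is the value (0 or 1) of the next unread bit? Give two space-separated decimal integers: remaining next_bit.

Read 1: bits[0:11] width=11 -> value=1289 (bin 10100001001); offset now 11 = byte 1 bit 3; 37 bits remain
Read 2: bits[11:17] width=6 -> value=51 (bin 110011); offset now 17 = byte 2 bit 1; 31 bits remain

Answer: 31 1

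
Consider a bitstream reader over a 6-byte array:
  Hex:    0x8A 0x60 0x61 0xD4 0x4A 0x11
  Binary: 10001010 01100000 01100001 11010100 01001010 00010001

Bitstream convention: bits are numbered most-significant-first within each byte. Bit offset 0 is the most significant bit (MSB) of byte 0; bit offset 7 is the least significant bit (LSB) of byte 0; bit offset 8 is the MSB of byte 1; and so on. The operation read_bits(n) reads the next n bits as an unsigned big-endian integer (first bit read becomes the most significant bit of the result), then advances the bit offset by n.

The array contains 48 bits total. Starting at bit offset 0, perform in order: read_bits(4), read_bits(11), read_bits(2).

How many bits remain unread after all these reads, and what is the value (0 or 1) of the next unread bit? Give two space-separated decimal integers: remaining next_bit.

Answer: 31 1

Derivation:
Read 1: bits[0:4] width=4 -> value=8 (bin 1000); offset now 4 = byte 0 bit 4; 44 bits remain
Read 2: bits[4:15] width=11 -> value=1328 (bin 10100110000); offset now 15 = byte 1 bit 7; 33 bits remain
Read 3: bits[15:17] width=2 -> value=0 (bin 00); offset now 17 = byte 2 bit 1; 31 bits remain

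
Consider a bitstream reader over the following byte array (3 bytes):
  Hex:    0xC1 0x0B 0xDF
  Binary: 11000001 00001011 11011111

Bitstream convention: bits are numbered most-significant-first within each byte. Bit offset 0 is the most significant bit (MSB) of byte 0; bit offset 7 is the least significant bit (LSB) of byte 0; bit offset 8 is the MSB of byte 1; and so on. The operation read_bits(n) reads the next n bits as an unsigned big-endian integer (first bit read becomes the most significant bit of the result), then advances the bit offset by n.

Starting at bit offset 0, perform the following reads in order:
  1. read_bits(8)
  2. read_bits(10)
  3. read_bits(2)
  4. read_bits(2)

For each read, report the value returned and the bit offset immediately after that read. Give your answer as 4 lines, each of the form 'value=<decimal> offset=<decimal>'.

Answer: value=193 offset=8
value=47 offset=18
value=1 offset=20
value=3 offset=22

Derivation:
Read 1: bits[0:8] width=8 -> value=193 (bin 11000001); offset now 8 = byte 1 bit 0; 16 bits remain
Read 2: bits[8:18] width=10 -> value=47 (bin 0000101111); offset now 18 = byte 2 bit 2; 6 bits remain
Read 3: bits[18:20] width=2 -> value=1 (bin 01); offset now 20 = byte 2 bit 4; 4 bits remain
Read 4: bits[20:22] width=2 -> value=3 (bin 11); offset now 22 = byte 2 bit 6; 2 bits remain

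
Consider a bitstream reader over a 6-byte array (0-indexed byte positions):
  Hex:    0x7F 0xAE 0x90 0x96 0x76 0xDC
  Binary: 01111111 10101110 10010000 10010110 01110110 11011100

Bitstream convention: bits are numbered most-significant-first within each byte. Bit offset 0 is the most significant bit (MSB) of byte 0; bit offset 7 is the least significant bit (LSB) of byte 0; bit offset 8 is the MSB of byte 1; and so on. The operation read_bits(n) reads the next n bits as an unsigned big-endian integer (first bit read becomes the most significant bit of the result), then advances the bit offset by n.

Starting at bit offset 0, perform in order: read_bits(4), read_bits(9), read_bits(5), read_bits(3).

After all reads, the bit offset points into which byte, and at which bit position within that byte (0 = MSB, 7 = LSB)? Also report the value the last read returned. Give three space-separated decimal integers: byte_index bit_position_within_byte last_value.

Answer: 2 5 2

Derivation:
Read 1: bits[0:4] width=4 -> value=7 (bin 0111); offset now 4 = byte 0 bit 4; 44 bits remain
Read 2: bits[4:13] width=9 -> value=501 (bin 111110101); offset now 13 = byte 1 bit 5; 35 bits remain
Read 3: bits[13:18] width=5 -> value=26 (bin 11010); offset now 18 = byte 2 bit 2; 30 bits remain
Read 4: bits[18:21] width=3 -> value=2 (bin 010); offset now 21 = byte 2 bit 5; 27 bits remain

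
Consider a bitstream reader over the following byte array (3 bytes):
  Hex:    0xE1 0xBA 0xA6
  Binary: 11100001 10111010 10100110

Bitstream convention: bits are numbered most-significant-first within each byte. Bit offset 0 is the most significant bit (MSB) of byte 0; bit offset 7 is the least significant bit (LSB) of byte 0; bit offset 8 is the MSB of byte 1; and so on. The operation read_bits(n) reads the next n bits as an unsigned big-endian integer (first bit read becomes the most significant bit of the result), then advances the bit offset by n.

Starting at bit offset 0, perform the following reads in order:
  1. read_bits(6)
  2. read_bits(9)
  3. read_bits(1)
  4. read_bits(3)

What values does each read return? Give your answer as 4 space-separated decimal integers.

Answer: 56 221 0 5

Derivation:
Read 1: bits[0:6] width=6 -> value=56 (bin 111000); offset now 6 = byte 0 bit 6; 18 bits remain
Read 2: bits[6:15] width=9 -> value=221 (bin 011011101); offset now 15 = byte 1 bit 7; 9 bits remain
Read 3: bits[15:16] width=1 -> value=0 (bin 0); offset now 16 = byte 2 bit 0; 8 bits remain
Read 4: bits[16:19] width=3 -> value=5 (bin 101); offset now 19 = byte 2 bit 3; 5 bits remain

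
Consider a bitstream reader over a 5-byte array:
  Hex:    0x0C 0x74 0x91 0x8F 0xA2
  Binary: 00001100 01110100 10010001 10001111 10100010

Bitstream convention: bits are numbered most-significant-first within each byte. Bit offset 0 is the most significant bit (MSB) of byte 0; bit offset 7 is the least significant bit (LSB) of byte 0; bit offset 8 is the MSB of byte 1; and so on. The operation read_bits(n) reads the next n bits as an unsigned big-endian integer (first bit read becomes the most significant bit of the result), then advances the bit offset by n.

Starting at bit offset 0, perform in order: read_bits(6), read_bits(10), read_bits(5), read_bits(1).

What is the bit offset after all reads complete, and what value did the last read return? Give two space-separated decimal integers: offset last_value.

Read 1: bits[0:6] width=6 -> value=3 (bin 000011); offset now 6 = byte 0 bit 6; 34 bits remain
Read 2: bits[6:16] width=10 -> value=116 (bin 0001110100); offset now 16 = byte 2 bit 0; 24 bits remain
Read 3: bits[16:21] width=5 -> value=18 (bin 10010); offset now 21 = byte 2 bit 5; 19 bits remain
Read 4: bits[21:22] width=1 -> value=0 (bin 0); offset now 22 = byte 2 bit 6; 18 bits remain

Answer: 22 0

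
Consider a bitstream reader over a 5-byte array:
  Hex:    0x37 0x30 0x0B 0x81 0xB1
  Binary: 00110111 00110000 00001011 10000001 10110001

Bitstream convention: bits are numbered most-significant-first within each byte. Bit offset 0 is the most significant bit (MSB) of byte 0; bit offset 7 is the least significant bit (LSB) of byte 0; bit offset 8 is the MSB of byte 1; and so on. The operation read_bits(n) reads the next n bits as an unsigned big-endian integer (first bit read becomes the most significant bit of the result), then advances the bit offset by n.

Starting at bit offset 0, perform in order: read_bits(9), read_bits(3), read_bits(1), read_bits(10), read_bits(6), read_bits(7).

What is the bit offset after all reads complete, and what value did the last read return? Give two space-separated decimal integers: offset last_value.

Read 1: bits[0:9] width=9 -> value=110 (bin 001101110); offset now 9 = byte 1 bit 1; 31 bits remain
Read 2: bits[9:12] width=3 -> value=3 (bin 011); offset now 12 = byte 1 bit 4; 28 bits remain
Read 3: bits[12:13] width=1 -> value=0 (bin 0); offset now 13 = byte 1 bit 5; 27 bits remain
Read 4: bits[13:23] width=10 -> value=5 (bin 0000000101); offset now 23 = byte 2 bit 7; 17 bits remain
Read 5: bits[23:29] width=6 -> value=48 (bin 110000); offset now 29 = byte 3 bit 5; 11 bits remain
Read 6: bits[29:36] width=7 -> value=27 (bin 0011011); offset now 36 = byte 4 bit 4; 4 bits remain

Answer: 36 27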